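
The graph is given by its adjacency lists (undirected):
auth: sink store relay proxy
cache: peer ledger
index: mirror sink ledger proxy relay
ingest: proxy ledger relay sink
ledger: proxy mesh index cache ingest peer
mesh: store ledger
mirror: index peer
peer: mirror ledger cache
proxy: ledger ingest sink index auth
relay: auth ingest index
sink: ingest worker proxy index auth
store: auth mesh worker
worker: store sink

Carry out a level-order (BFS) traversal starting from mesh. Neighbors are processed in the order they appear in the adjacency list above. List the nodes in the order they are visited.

mesh, store, ledger, auth, worker, proxy, index, cache, ingest, peer, sink, relay, mirror

Visit mesh; enqueue store, ledger → queue [store, ledger]
Visit store; enqueue auth, worker → queue [ledger, auth, worker]
Visit ledger; enqueue proxy, index, cache, ingest, peer → queue [auth, worker, proxy, index, cache, ingest, peer]
Visit auth; enqueue sink, relay → queue [worker, proxy, index, cache, ingest, peer, sink, relay]
Visit worker → queue [proxy, index, cache, ingest, peer, sink, relay]
Visit proxy → queue [index, cache, ingest, peer, sink, relay]
Visit index; enqueue mirror → queue [cache, ingest, peer, sink, relay, mirror]
Visit cache → queue [ingest, peer, sink, relay, mirror]
Visit ingest → queue [peer, sink, relay, mirror]
Visit peer → queue [sink, relay, mirror]
Visit sink → queue [relay, mirror]
Visit relay → queue [mirror]
Visit mirror → queue []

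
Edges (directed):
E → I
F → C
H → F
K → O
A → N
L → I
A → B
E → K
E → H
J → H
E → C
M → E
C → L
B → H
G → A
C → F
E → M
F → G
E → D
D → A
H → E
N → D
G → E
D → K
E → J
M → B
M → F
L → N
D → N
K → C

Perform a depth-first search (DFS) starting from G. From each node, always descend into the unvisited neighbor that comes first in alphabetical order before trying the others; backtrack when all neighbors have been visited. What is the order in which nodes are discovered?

Visit G
G → A
A → B
B → H
H → E
E → C
C → F
C → L
L → I
L → N
N → D
D → K
K → O
E → J
E → M

G -> A -> B -> H -> E -> C -> F -> L -> I -> N -> D -> K -> O -> J -> M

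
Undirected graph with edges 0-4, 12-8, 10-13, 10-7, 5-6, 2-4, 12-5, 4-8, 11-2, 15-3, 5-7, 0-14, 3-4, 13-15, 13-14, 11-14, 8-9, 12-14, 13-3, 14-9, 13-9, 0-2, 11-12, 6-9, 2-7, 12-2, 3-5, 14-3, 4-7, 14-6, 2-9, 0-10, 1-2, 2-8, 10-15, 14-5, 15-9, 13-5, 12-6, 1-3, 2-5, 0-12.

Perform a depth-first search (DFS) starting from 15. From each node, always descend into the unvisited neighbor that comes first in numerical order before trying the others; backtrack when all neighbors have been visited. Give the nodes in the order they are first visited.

Visit 15
15 → 3
3 → 1
1 → 2
2 → 0
0 → 4
4 → 7
7 → 5
5 → 6
6 → 9
9 → 8
8 → 12
12 → 11
11 → 14
14 → 13
13 → 10

15, 3, 1, 2, 0, 4, 7, 5, 6, 9, 8, 12, 11, 14, 13, 10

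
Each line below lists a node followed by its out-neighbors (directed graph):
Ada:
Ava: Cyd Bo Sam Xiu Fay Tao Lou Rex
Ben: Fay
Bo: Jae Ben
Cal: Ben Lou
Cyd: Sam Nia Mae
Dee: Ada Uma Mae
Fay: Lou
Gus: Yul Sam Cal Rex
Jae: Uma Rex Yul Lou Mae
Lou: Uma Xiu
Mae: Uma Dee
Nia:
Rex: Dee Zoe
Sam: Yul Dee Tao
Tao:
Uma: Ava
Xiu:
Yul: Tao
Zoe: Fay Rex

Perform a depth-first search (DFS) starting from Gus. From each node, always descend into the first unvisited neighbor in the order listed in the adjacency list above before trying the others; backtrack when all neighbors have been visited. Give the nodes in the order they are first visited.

Visit Gus
Gus → Yul
Yul → Tao
Gus → Sam
Sam → Dee
Dee → Ada
Dee → Uma
Uma → Ava
Ava → Cyd
Cyd → Nia
Cyd → Mae
Ava → Bo
Bo → Jae
Jae → Rex
Rex → Zoe
Zoe → Fay
Fay → Lou
Lou → Xiu
Bo → Ben
Gus → Cal

Gus, Yul, Tao, Sam, Dee, Ada, Uma, Ava, Cyd, Nia, Mae, Bo, Jae, Rex, Zoe, Fay, Lou, Xiu, Ben, Cal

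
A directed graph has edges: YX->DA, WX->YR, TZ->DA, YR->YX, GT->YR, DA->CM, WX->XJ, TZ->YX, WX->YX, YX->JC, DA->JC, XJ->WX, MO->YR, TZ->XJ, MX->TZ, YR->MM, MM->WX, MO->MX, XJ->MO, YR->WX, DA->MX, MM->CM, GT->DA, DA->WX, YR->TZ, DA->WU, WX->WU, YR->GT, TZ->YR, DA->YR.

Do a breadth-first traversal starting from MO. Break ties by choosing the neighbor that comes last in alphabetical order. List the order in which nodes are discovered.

MO, YR, MX, YX, WX, TZ, MM, GT, JC, DA, XJ, WU, CM

Visit MO; enqueue YR, MX → queue [YR, MX]
Visit YR; enqueue YX, WX, TZ, MM, GT → queue [MX, YX, WX, TZ, MM, GT]
Visit MX → queue [YX, WX, TZ, MM, GT]
Visit YX; enqueue JC, DA → queue [WX, TZ, MM, GT, JC, DA]
Visit WX; enqueue XJ, WU → queue [TZ, MM, GT, JC, DA, XJ, WU]
Visit TZ → queue [MM, GT, JC, DA, XJ, WU]
Visit MM; enqueue CM → queue [GT, JC, DA, XJ, WU, CM]
Visit GT → queue [JC, DA, XJ, WU, CM]
Visit JC → queue [DA, XJ, WU, CM]
Visit DA → queue [XJ, WU, CM]
Visit XJ → queue [WU, CM]
Visit WU → queue [CM]
Visit CM → queue []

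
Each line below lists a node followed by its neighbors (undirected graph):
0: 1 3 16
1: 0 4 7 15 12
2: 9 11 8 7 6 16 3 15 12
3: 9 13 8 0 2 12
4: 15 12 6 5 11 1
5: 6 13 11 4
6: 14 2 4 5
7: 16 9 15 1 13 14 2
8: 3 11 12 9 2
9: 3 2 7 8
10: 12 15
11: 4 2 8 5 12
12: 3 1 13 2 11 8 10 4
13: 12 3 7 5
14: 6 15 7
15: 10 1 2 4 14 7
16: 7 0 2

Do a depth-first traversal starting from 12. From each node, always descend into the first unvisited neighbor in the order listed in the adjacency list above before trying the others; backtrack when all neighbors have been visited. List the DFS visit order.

Visit 12
12 → 3
3 → 9
9 → 2
2 → 11
11 → 4
4 → 15
15 → 10
15 → 1
1 → 0
0 → 16
16 → 7
7 → 13
13 → 5
5 → 6
6 → 14
11 → 8

12 3 9 2 11 4 15 10 1 0 16 7 13 5 6 14 8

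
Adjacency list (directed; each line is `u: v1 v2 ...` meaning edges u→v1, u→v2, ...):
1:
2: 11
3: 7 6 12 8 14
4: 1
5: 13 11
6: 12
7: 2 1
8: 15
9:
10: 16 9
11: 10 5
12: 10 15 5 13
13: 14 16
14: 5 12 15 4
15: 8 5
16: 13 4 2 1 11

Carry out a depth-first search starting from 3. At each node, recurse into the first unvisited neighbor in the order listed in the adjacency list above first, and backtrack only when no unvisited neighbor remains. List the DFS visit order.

3, 7, 2, 11, 10, 16, 13, 14, 5, 12, 15, 8, 4, 1, 9, 6

Visit 3
3 → 7
7 → 2
2 → 11
11 → 10
10 → 16
16 → 13
13 → 14
14 → 5
14 → 12
12 → 15
15 → 8
14 → 4
4 → 1
10 → 9
3 → 6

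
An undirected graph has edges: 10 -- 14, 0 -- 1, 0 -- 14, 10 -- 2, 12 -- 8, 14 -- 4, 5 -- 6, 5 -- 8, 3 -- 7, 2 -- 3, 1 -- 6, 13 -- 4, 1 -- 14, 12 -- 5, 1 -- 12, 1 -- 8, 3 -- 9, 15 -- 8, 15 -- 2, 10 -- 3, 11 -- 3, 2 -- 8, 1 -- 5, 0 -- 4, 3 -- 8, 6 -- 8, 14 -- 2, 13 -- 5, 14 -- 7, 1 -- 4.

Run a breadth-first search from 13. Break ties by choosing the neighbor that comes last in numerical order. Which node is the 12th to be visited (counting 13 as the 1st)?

Visit 13; enqueue 5, 4 → queue [5, 4]
Visit 5; enqueue 12, 8, 6, 1 → queue [4, 12, 8, 6, 1]
Visit 4; enqueue 14, 0 → queue [12, 8, 6, 1, 14, 0]
Visit 12 → queue [8, 6, 1, 14, 0]
Visit 8; enqueue 15, 3, 2 → queue [6, 1, 14, 0, 15, 3, 2]
Visit 6 → queue [1, 14, 0, 15, 3, 2]
Visit 1 → queue [14, 0, 15, 3, 2]
Visit 14; enqueue 10, 7 → queue [0, 15, 3, 2, 10, 7]
Visit 0 → queue [15, 3, 2, 10, 7]
Visit 15 → queue [3, 2, 10, 7]
Visit 3; enqueue 11, 9 → queue [2, 10, 7, 11, 9]
Visit 2 → queue [10, 7, 11, 9]
Visit 10 → queue [7, 11, 9]
Visit 7 → queue [11, 9]
Visit 11 → queue [9]
Visit 9 → queue []

Visit order: 13, 5, 4, 12, 8, 6, 1, 14, 0, 15, 3, 2, 10, 7, 11, 9

2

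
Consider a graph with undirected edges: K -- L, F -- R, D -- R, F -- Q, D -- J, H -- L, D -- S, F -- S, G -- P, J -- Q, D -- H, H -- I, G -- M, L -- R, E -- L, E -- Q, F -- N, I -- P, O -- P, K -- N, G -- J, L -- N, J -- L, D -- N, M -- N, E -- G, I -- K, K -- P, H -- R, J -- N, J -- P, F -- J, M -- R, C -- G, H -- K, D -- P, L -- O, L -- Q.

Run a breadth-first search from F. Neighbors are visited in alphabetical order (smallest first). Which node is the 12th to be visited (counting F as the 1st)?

Visit F; enqueue J, N, Q, R, S → queue [J, N, Q, R, S]
Visit J; enqueue D, G, L, P → queue [N, Q, R, S, D, G, L, P]
Visit N; enqueue K, M → queue [Q, R, S, D, G, L, P, K, M]
Visit Q; enqueue E → queue [R, S, D, G, L, P, K, M, E]
Visit R; enqueue H → queue [S, D, G, L, P, K, M, E, H]
Visit S → queue [D, G, L, P, K, M, E, H]
Visit D → queue [G, L, P, K, M, E, H]
Visit G; enqueue C → queue [L, P, K, M, E, H, C]
Visit L; enqueue O → queue [P, K, M, E, H, C, O]
Visit P; enqueue I → queue [K, M, E, H, C, O, I]
Visit K → queue [M, E, H, C, O, I]
Visit M → queue [E, H, C, O, I]
Visit E → queue [H, C, O, I]
Visit H → queue [C, O, I]
Visit C → queue [O, I]
Visit O → queue [I]
Visit I → queue []

Visit order: F, J, N, Q, R, S, D, G, L, P, K, M, E, H, C, O, I

M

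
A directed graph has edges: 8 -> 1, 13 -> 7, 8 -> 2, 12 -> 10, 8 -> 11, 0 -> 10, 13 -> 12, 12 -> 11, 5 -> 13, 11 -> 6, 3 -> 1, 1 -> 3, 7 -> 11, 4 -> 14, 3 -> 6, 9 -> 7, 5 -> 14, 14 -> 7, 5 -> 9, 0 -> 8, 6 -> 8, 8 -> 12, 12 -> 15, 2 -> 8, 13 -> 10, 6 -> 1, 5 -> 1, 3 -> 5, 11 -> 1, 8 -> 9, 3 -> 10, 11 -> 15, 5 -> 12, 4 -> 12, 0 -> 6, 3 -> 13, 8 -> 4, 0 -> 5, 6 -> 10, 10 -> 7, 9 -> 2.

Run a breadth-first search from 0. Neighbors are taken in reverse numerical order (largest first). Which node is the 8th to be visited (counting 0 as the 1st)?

11

Visit 0; enqueue 10, 8, 6, 5 → queue [10, 8, 6, 5]
Visit 10; enqueue 7 → queue [8, 6, 5, 7]
Visit 8; enqueue 12, 11, 9, 4, 2, 1 → queue [6, 5, 7, 12, 11, 9, 4, 2, 1]
Visit 6 → queue [5, 7, 12, 11, 9, 4, 2, 1]
Visit 5; enqueue 14, 13 → queue [7, 12, 11, 9, 4, 2, 1, 14, 13]
Visit 7 → queue [12, 11, 9, 4, 2, 1, 14, 13]
Visit 12; enqueue 15 → queue [11, 9, 4, 2, 1, 14, 13, 15]
Visit 11 → queue [9, 4, 2, 1, 14, 13, 15]
Visit 9 → queue [4, 2, 1, 14, 13, 15]
Visit 4 → queue [2, 1, 14, 13, 15]
Visit 2 → queue [1, 14, 13, 15]
Visit 1; enqueue 3 → queue [14, 13, 15, 3]
Visit 14 → queue [13, 15, 3]
Visit 13 → queue [15, 3]
Visit 15 → queue [3]
Visit 3 → queue []

Visit order: 0, 10, 8, 6, 5, 7, 12, 11, 9, 4, 2, 1, 14, 13, 15, 3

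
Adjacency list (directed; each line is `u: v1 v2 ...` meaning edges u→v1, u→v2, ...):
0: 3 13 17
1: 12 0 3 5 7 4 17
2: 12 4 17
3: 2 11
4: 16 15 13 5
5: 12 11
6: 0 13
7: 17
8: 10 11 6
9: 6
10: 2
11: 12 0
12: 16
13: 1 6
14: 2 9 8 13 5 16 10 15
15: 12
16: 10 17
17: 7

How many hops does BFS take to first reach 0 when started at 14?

3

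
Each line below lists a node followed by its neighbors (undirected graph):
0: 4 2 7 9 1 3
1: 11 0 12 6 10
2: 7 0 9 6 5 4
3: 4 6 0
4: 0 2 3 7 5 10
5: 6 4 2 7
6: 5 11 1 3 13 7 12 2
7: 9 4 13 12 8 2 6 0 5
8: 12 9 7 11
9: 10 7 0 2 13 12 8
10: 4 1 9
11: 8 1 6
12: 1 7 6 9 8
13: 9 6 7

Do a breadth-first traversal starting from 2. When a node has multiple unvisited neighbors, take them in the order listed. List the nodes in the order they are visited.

2, 7, 0, 9, 6, 5, 4, 13, 12, 8, 1, 3, 10, 11

Visit 2; enqueue 7, 0, 9, 6, 5, 4 → queue [7, 0, 9, 6, 5, 4]
Visit 7; enqueue 13, 12, 8 → queue [0, 9, 6, 5, 4, 13, 12, 8]
Visit 0; enqueue 1, 3 → queue [9, 6, 5, 4, 13, 12, 8, 1, 3]
Visit 9; enqueue 10 → queue [6, 5, 4, 13, 12, 8, 1, 3, 10]
Visit 6; enqueue 11 → queue [5, 4, 13, 12, 8, 1, 3, 10, 11]
Visit 5 → queue [4, 13, 12, 8, 1, 3, 10, 11]
Visit 4 → queue [13, 12, 8, 1, 3, 10, 11]
Visit 13 → queue [12, 8, 1, 3, 10, 11]
Visit 12 → queue [8, 1, 3, 10, 11]
Visit 8 → queue [1, 3, 10, 11]
Visit 1 → queue [3, 10, 11]
Visit 3 → queue [10, 11]
Visit 10 → queue [11]
Visit 11 → queue []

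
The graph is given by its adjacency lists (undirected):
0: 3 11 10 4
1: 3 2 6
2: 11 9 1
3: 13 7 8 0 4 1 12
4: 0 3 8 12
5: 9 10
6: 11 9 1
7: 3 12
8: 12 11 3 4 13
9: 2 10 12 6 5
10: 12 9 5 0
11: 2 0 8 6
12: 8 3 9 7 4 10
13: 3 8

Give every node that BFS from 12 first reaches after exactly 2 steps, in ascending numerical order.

0, 1, 2, 5, 6, 11, 13

Level 0: 12
Level 1: 3, 4, 7, 8, 9, 10
Level 2: 0, 1, 2, 5, 6, 11, 13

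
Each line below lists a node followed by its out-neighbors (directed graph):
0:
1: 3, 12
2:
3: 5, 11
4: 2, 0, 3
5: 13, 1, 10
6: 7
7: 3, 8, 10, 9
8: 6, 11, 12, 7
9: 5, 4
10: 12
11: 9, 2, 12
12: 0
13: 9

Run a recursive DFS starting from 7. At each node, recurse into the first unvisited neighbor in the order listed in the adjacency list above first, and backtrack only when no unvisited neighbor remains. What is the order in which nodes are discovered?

7 -> 3 -> 5 -> 13 -> 9 -> 4 -> 2 -> 0 -> 1 -> 12 -> 10 -> 11 -> 8 -> 6

Visit 7
7 → 3
3 → 5
5 → 13
13 → 9
9 → 4
4 → 2
4 → 0
5 → 1
1 → 12
5 → 10
3 → 11
7 → 8
8 → 6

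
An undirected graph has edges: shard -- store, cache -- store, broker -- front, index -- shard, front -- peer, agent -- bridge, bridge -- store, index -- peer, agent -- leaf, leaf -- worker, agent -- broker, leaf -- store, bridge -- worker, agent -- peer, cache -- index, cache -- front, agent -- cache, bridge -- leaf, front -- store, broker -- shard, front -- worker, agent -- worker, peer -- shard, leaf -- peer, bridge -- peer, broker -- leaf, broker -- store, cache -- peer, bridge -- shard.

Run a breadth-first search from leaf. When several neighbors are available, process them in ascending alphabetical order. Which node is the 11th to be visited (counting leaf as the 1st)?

index

Visit leaf; enqueue agent, bridge, broker, peer, store, worker → queue [agent, bridge, broker, peer, store, worker]
Visit agent; enqueue cache → queue [bridge, broker, peer, store, worker, cache]
Visit bridge; enqueue shard → queue [broker, peer, store, worker, cache, shard]
Visit broker; enqueue front → queue [peer, store, worker, cache, shard, front]
Visit peer; enqueue index → queue [store, worker, cache, shard, front, index]
Visit store → queue [worker, cache, shard, front, index]
Visit worker → queue [cache, shard, front, index]
Visit cache → queue [shard, front, index]
Visit shard → queue [front, index]
Visit front → queue [index]
Visit index → queue []

Visit order: leaf, agent, bridge, broker, peer, store, worker, cache, shard, front, index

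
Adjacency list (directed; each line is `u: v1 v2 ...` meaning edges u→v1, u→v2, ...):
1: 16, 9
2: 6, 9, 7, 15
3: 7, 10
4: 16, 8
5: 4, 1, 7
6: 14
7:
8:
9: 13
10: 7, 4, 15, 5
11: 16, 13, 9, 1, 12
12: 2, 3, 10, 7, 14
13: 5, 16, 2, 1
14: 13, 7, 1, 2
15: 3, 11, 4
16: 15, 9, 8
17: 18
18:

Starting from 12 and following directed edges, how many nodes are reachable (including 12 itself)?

16

BFS from 12 visits: 12, 2, 3, 10, 7, 14, 6, 9, 15, 4, 5, 13, 1, 11, 16, 8
Reachable nodes: 16 of 18 total.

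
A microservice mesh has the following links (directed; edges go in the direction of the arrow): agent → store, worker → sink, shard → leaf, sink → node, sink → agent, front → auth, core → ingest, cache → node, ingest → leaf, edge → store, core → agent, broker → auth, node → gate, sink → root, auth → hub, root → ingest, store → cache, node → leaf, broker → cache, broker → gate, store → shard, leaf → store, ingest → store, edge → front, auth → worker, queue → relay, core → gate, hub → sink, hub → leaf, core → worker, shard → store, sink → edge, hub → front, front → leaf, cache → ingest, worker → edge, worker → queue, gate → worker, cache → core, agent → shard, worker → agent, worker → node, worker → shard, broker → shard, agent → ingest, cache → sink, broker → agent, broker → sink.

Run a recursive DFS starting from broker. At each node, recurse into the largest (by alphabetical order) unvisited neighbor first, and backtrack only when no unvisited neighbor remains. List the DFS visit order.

broker, sink, root, ingest, store, shard, leaf, cache, node, gate, worker, queue, relay, edge, front, auth, hub, agent, core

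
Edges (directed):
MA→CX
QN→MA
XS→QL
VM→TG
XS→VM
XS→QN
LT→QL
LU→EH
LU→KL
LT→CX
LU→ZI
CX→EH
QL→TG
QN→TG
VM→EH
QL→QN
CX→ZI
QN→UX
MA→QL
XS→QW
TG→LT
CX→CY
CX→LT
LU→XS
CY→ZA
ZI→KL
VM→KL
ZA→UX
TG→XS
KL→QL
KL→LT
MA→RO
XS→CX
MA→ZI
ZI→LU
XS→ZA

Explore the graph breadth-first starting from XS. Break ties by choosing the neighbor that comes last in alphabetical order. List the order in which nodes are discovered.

Visit XS; enqueue ZA, VM, QW, QN, QL, CX → queue [ZA, VM, QW, QN, QL, CX]
Visit ZA; enqueue UX → queue [VM, QW, QN, QL, CX, UX]
Visit VM; enqueue TG, KL, EH → queue [QW, QN, QL, CX, UX, TG, KL, EH]
Visit QW → queue [QN, QL, CX, UX, TG, KL, EH]
Visit QN; enqueue MA → queue [QL, CX, UX, TG, KL, EH, MA]
Visit QL → queue [CX, UX, TG, KL, EH, MA]
Visit CX; enqueue ZI, LT, CY → queue [UX, TG, KL, EH, MA, ZI, LT, CY]
Visit UX → queue [TG, KL, EH, MA, ZI, LT, CY]
Visit TG → queue [KL, EH, MA, ZI, LT, CY]
Visit KL → queue [EH, MA, ZI, LT, CY]
Visit EH → queue [MA, ZI, LT, CY]
Visit MA; enqueue RO → queue [ZI, LT, CY, RO]
Visit ZI; enqueue LU → queue [LT, CY, RO, LU]
Visit LT → queue [CY, RO, LU]
Visit CY → queue [RO, LU]
Visit RO → queue [LU]
Visit LU → queue []

XS → ZA → VM → QW → QN → QL → CX → UX → TG → KL → EH → MA → ZI → LT → CY → RO → LU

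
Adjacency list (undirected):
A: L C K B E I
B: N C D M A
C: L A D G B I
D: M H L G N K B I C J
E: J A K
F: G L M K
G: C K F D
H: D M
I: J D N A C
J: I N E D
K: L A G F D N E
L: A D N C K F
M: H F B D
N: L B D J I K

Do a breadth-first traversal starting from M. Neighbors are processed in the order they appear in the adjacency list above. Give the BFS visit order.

M H F B D G L K N C A I J E

Visit M; enqueue H, F, B, D → queue [H, F, B, D]
Visit H → queue [F, B, D]
Visit F; enqueue G, L, K → queue [B, D, G, L, K]
Visit B; enqueue N, C, A → queue [D, G, L, K, N, C, A]
Visit D; enqueue I, J → queue [G, L, K, N, C, A, I, J]
Visit G → queue [L, K, N, C, A, I, J]
Visit L → queue [K, N, C, A, I, J]
Visit K; enqueue E → queue [N, C, A, I, J, E]
Visit N → queue [C, A, I, J, E]
Visit C → queue [A, I, J, E]
Visit A → queue [I, J, E]
Visit I → queue [J, E]
Visit J → queue [E]
Visit E → queue []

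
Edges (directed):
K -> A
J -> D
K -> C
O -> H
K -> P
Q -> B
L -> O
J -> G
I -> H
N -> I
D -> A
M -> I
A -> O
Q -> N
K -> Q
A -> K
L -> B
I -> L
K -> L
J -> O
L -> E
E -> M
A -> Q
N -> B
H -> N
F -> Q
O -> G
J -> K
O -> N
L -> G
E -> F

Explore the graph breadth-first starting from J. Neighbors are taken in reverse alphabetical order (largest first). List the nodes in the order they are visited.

Visit J; enqueue O, K, G, D → queue [O, K, G, D]
Visit O; enqueue N, H → queue [K, G, D, N, H]
Visit K; enqueue Q, P, L, C, A → queue [G, D, N, H, Q, P, L, C, A]
Visit G → queue [D, N, H, Q, P, L, C, A]
Visit D → queue [N, H, Q, P, L, C, A]
Visit N; enqueue I, B → queue [H, Q, P, L, C, A, I, B]
Visit H → queue [Q, P, L, C, A, I, B]
Visit Q → queue [P, L, C, A, I, B]
Visit P → queue [L, C, A, I, B]
Visit L; enqueue E → queue [C, A, I, B, E]
Visit C → queue [A, I, B, E]
Visit A → queue [I, B, E]
Visit I → queue [B, E]
Visit B → queue [E]
Visit E; enqueue M, F → queue [M, F]
Visit M → queue [F]
Visit F → queue []

J -> O -> K -> G -> D -> N -> H -> Q -> P -> L -> C -> A -> I -> B -> E -> M -> F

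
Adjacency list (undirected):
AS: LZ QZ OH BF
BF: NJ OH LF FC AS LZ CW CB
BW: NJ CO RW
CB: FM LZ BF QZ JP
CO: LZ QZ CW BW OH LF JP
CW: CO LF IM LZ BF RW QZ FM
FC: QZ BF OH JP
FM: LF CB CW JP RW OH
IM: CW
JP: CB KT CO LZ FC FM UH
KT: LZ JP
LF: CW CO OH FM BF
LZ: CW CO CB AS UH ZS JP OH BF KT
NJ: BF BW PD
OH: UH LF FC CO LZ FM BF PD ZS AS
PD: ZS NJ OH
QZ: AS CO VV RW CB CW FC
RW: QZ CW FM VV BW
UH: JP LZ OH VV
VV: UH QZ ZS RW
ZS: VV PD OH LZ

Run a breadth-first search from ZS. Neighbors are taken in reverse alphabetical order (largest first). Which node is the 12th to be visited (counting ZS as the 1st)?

FC

Visit ZS; enqueue VV, PD, OH, LZ → queue [VV, PD, OH, LZ]
Visit VV; enqueue UH, RW, QZ → queue [PD, OH, LZ, UH, RW, QZ]
Visit PD; enqueue NJ → queue [OH, LZ, UH, RW, QZ, NJ]
Visit OH; enqueue LF, FM, FC, CO, BF, AS → queue [LZ, UH, RW, QZ, NJ, LF, FM, FC, CO, BF, AS]
Visit LZ; enqueue KT, JP, CW, CB → queue [UH, RW, QZ, NJ, LF, FM, FC, CO, BF, AS, KT, JP, CW, CB]
Visit UH → queue [RW, QZ, NJ, LF, FM, FC, CO, BF, AS, KT, JP, CW, CB]
Visit RW; enqueue BW → queue [QZ, NJ, LF, FM, FC, CO, BF, AS, KT, JP, CW, CB, BW]
Visit QZ → queue [NJ, LF, FM, FC, CO, BF, AS, KT, JP, CW, CB, BW]
Visit NJ → queue [LF, FM, FC, CO, BF, AS, KT, JP, CW, CB, BW]
Visit LF → queue [FM, FC, CO, BF, AS, KT, JP, CW, CB, BW]
Visit FM → queue [FC, CO, BF, AS, KT, JP, CW, CB, BW]
Visit FC → queue [CO, BF, AS, KT, JP, CW, CB, BW]
Visit CO → queue [BF, AS, KT, JP, CW, CB, BW]
Visit BF → queue [AS, KT, JP, CW, CB, BW]
Visit AS → queue [KT, JP, CW, CB, BW]
Visit KT → queue [JP, CW, CB, BW]
Visit JP → queue [CW, CB, BW]
Visit CW; enqueue IM → queue [CB, BW, IM]
Visit CB → queue [BW, IM]
Visit BW → queue [IM]
Visit IM → queue []

Visit order: ZS, VV, PD, OH, LZ, UH, RW, QZ, NJ, LF, FM, FC, CO, BF, AS, KT, JP, CW, CB, BW, IM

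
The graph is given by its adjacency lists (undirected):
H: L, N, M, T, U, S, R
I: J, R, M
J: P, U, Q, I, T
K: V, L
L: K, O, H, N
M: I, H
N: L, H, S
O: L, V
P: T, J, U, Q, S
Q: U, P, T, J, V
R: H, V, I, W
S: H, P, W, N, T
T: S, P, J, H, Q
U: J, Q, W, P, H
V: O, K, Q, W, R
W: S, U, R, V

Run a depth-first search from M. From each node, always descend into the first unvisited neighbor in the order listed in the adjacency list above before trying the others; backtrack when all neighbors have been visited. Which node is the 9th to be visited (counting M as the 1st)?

K

Visit M
M → I
I → J
J → P
P → T
T → S
S → H
H → L
L → K
K → V
V → O
V → Q
Q → U
U → W
W → R
L → N

Visit order: M, I, J, P, T, S, H, L, K, V, O, Q, U, W, R, N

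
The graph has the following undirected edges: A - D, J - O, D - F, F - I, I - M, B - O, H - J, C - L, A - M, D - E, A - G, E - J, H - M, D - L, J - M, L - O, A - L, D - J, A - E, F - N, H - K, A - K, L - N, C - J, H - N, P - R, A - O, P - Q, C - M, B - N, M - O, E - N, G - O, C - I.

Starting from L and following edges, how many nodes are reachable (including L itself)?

15

BFS from L visits: L, A, C, D, N, O, E, G, K, M, I, J, F, B, H
Reachable nodes: 15 of 18 total.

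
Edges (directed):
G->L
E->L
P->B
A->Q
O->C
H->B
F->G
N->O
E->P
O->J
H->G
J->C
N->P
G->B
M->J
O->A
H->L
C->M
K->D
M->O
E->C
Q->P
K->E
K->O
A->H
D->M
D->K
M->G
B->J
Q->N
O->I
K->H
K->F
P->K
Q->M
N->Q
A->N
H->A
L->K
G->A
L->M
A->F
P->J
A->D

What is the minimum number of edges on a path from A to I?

Level 0: A
Level 1: D, F, H, N, Q
Level 2: B, G, K, L, M, O, P
Level 3: C, E, I, J
I first appears at level 3.

3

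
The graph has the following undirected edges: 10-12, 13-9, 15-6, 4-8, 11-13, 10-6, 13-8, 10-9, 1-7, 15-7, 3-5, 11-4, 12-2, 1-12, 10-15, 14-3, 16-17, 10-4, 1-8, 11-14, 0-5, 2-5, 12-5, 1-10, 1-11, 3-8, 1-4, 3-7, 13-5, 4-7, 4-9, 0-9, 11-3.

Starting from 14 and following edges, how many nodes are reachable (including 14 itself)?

BFS from 14 visits: 14, 3, 11, 5, 7, 8, 1, 4, 13, 0, 2, 12, 15, 10, 9, 6
Reachable nodes: 16 of 18 total.

16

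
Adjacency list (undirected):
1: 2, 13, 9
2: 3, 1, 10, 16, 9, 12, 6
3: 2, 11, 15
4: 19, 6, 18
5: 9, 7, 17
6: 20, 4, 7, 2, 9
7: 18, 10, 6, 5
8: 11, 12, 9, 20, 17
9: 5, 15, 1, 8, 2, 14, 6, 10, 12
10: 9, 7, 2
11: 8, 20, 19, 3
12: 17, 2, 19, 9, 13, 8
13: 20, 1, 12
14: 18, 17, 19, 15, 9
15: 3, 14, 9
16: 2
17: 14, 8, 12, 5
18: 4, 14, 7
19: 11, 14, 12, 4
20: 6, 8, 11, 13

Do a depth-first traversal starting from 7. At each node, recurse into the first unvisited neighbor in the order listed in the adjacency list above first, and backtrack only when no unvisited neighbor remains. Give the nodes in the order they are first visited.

Visit 7
7 → 18
18 → 4
4 → 19
19 → 11
11 → 8
8 → 12
12 → 17
17 → 14
14 → 15
15 → 3
3 → 2
2 → 1
1 → 13
13 → 20
20 → 6
6 → 9
9 → 5
9 → 10
2 → 16

7 -> 18 -> 4 -> 19 -> 11 -> 8 -> 12 -> 17 -> 14 -> 15 -> 3 -> 2 -> 1 -> 13 -> 20 -> 6 -> 9 -> 5 -> 10 -> 16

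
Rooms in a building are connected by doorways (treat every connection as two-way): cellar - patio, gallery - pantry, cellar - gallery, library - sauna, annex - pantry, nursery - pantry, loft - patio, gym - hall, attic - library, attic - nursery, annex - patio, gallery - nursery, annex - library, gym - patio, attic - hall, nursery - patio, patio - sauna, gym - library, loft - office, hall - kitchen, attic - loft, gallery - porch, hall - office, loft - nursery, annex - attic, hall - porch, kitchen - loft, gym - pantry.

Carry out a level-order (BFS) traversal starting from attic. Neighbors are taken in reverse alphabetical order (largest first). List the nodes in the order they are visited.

Visit attic; enqueue nursery, loft, library, hall, annex → queue [nursery, loft, library, hall, annex]
Visit nursery; enqueue patio, pantry, gallery → queue [loft, library, hall, annex, patio, pantry, gallery]
Visit loft; enqueue office, kitchen → queue [library, hall, annex, patio, pantry, gallery, office, kitchen]
Visit library; enqueue sauna, gym → queue [hall, annex, patio, pantry, gallery, office, kitchen, sauna, gym]
Visit hall; enqueue porch → queue [annex, patio, pantry, gallery, office, kitchen, sauna, gym, porch]
Visit annex → queue [patio, pantry, gallery, office, kitchen, sauna, gym, porch]
Visit patio; enqueue cellar → queue [pantry, gallery, office, kitchen, sauna, gym, porch, cellar]
Visit pantry → queue [gallery, office, kitchen, sauna, gym, porch, cellar]
Visit gallery → queue [office, kitchen, sauna, gym, porch, cellar]
Visit office → queue [kitchen, sauna, gym, porch, cellar]
Visit kitchen → queue [sauna, gym, porch, cellar]
Visit sauna → queue [gym, porch, cellar]
Visit gym → queue [porch, cellar]
Visit porch → queue [cellar]
Visit cellar → queue []

attic → nursery → loft → library → hall → annex → patio → pantry → gallery → office → kitchen → sauna → gym → porch → cellar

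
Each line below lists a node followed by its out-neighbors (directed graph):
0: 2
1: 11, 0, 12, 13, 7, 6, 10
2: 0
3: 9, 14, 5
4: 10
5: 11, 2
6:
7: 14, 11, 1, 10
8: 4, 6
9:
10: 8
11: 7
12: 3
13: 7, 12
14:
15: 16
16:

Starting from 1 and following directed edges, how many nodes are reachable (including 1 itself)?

BFS from 1 visits: 1, 0, 6, 7, 10, 11, 12, 13, 2, 14, 8, 3, 4, 5, 9
Reachable nodes: 15 of 17 total.

15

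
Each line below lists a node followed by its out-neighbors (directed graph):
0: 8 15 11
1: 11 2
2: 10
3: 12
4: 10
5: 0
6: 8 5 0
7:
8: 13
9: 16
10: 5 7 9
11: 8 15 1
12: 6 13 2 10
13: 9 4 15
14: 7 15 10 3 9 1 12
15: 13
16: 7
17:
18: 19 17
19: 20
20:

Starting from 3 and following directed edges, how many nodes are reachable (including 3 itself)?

16

BFS from 3 visits: 3, 12, 6, 13, 2, 10, 8, 5, 0, 9, 4, 15, 7, 11, 16, 1
Reachable nodes: 16 of 21 total.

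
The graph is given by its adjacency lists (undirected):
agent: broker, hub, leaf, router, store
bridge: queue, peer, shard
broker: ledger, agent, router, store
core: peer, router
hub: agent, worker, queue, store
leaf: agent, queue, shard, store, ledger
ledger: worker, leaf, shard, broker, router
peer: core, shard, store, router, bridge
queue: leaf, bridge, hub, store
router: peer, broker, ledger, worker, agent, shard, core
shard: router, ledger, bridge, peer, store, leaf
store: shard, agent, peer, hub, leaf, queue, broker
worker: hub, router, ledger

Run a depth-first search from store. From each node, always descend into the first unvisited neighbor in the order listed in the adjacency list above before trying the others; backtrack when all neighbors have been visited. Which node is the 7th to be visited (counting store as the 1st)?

Visit store
store → shard
shard → router
router → peer
peer → core
peer → bridge
bridge → queue
queue → leaf
leaf → agent
agent → broker
broker → ledger
ledger → worker
worker → hub

Visit order: store, shard, router, peer, core, bridge, queue, leaf, agent, broker, ledger, worker, hub

queue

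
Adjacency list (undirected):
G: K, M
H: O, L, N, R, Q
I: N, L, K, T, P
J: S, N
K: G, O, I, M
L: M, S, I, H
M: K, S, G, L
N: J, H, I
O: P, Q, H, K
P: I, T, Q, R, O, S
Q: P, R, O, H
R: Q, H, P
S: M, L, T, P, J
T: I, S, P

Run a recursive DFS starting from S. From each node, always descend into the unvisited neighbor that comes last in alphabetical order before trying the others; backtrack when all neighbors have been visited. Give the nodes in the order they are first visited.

S, T, P, R, Q, O, K, M, L, I, N, J, H, G

Visit S
S → T
T → P
P → R
R → Q
Q → O
O → K
K → M
M → L
L → I
I → N
N → J
N → H
M → G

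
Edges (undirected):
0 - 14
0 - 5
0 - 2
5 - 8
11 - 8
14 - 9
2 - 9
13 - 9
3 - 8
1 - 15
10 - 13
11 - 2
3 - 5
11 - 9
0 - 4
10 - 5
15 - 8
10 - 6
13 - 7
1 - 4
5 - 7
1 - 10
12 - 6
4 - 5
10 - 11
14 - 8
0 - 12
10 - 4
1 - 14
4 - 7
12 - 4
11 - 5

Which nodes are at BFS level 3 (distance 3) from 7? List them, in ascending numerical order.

Level 0: 7
Level 1: 4, 5, 13
Level 2: 0, 1, 3, 8, 9, 10, 11, 12
Level 3: 2, 6, 14, 15

2, 6, 14, 15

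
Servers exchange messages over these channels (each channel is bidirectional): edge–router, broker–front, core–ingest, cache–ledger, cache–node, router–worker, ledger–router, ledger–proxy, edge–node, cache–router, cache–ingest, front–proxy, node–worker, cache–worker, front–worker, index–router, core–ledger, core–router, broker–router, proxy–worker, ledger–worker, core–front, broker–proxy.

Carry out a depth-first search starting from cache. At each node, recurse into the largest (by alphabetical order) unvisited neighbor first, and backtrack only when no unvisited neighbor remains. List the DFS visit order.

cache, worker, router, ledger, proxy, front, core, ingest, broker, index, edge, node

Visit cache
cache → worker
worker → router
router → ledger
ledger → proxy
proxy → front
front → core
core → ingest
front → broker
router → index
router → edge
edge → node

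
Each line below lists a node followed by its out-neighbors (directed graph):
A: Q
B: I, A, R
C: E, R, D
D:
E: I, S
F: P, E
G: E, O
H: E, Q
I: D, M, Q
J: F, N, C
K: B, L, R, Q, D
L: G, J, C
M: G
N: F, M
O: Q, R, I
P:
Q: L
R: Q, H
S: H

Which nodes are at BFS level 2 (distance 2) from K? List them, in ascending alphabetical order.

A, C, G, H, I, J

Level 0: K
Level 1: B, D, L, Q, R
Level 2: A, C, G, H, I, J
Level 3: E, F, M, N, O
Level 4: P, S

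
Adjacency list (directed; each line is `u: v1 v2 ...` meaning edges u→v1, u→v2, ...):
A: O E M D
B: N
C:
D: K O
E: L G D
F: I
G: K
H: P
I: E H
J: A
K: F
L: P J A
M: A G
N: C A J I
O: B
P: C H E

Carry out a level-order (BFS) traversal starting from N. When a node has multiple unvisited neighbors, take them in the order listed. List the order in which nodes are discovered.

Visit N; enqueue C, A, J, I → queue [C, A, J, I]
Visit C → queue [A, J, I]
Visit A; enqueue O, E, M, D → queue [J, I, O, E, M, D]
Visit J → queue [I, O, E, M, D]
Visit I; enqueue H → queue [O, E, M, D, H]
Visit O; enqueue B → queue [E, M, D, H, B]
Visit E; enqueue L, G → queue [M, D, H, B, L, G]
Visit M → queue [D, H, B, L, G]
Visit D; enqueue K → queue [H, B, L, G, K]
Visit H; enqueue P → queue [B, L, G, K, P]
Visit B → queue [L, G, K, P]
Visit L → queue [G, K, P]
Visit G → queue [K, P]
Visit K; enqueue F → queue [P, F]
Visit P → queue [F]
Visit F → queue []

N, C, A, J, I, O, E, M, D, H, B, L, G, K, P, F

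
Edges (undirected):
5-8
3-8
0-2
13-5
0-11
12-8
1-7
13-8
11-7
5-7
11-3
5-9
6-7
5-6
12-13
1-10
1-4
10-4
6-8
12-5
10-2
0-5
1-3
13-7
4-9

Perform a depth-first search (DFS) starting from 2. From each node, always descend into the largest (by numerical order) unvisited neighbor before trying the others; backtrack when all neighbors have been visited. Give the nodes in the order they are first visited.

2, 10, 4, 9, 5, 13, 12, 8, 6, 7, 11, 3, 1, 0

Visit 2
2 → 10
10 → 4
4 → 9
9 → 5
5 → 13
13 → 12
12 → 8
8 → 6
6 → 7
7 → 11
11 → 3
3 → 1
11 → 0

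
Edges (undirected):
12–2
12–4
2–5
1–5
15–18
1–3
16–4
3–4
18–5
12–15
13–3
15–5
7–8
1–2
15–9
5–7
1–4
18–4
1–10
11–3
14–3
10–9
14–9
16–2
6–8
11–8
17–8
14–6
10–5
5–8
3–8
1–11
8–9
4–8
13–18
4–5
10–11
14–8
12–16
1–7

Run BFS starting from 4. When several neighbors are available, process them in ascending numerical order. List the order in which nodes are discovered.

Visit 4; enqueue 1, 3, 5, 8, 12, 16, 18 → queue [1, 3, 5, 8, 12, 16, 18]
Visit 1; enqueue 2, 7, 10, 11 → queue [3, 5, 8, 12, 16, 18, 2, 7, 10, 11]
Visit 3; enqueue 13, 14 → queue [5, 8, 12, 16, 18, 2, 7, 10, 11, 13, 14]
Visit 5; enqueue 15 → queue [8, 12, 16, 18, 2, 7, 10, 11, 13, 14, 15]
Visit 8; enqueue 6, 9, 17 → queue [12, 16, 18, 2, 7, 10, 11, 13, 14, 15, 6, 9, 17]
Visit 12 → queue [16, 18, 2, 7, 10, 11, 13, 14, 15, 6, 9, 17]
Visit 16 → queue [18, 2, 7, 10, 11, 13, 14, 15, 6, 9, 17]
Visit 18 → queue [2, 7, 10, 11, 13, 14, 15, 6, 9, 17]
Visit 2 → queue [7, 10, 11, 13, 14, 15, 6, 9, 17]
Visit 7 → queue [10, 11, 13, 14, 15, 6, 9, 17]
Visit 10 → queue [11, 13, 14, 15, 6, 9, 17]
Visit 11 → queue [13, 14, 15, 6, 9, 17]
Visit 13 → queue [14, 15, 6, 9, 17]
Visit 14 → queue [15, 6, 9, 17]
Visit 15 → queue [6, 9, 17]
Visit 6 → queue [9, 17]
Visit 9 → queue [17]
Visit 17 → queue []

4, 1, 3, 5, 8, 12, 16, 18, 2, 7, 10, 11, 13, 14, 15, 6, 9, 17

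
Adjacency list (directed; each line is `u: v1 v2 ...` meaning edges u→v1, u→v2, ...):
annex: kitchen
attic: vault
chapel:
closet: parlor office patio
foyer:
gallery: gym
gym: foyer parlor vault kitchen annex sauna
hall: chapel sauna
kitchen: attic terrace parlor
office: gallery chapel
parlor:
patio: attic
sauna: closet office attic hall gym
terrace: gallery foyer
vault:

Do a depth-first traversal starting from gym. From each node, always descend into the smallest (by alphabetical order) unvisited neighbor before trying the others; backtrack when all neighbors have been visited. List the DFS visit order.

Visit gym
gym → annex
annex → kitchen
kitchen → attic
attic → vault
kitchen → parlor
kitchen → terrace
terrace → foyer
terrace → gallery
gym → sauna
sauna → closet
closet → office
office → chapel
closet → patio
sauna → hall

gym annex kitchen attic vault parlor terrace foyer gallery sauna closet office chapel patio hall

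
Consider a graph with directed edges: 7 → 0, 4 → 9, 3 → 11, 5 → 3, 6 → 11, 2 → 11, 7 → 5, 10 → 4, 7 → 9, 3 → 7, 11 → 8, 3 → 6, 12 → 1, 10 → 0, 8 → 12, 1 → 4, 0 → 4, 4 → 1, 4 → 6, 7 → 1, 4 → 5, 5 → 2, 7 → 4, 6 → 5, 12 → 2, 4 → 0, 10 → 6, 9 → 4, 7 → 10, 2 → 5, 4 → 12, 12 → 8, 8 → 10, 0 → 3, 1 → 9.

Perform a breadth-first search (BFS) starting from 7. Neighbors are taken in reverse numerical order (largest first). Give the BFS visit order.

Visit 7; enqueue 10, 9, 5, 4, 1, 0 → queue [10, 9, 5, 4, 1, 0]
Visit 10; enqueue 6 → queue [9, 5, 4, 1, 0, 6]
Visit 9 → queue [5, 4, 1, 0, 6]
Visit 5; enqueue 3, 2 → queue [4, 1, 0, 6, 3, 2]
Visit 4; enqueue 12 → queue [1, 0, 6, 3, 2, 12]
Visit 1 → queue [0, 6, 3, 2, 12]
Visit 0 → queue [6, 3, 2, 12]
Visit 6; enqueue 11 → queue [3, 2, 12, 11]
Visit 3 → queue [2, 12, 11]
Visit 2 → queue [12, 11]
Visit 12; enqueue 8 → queue [11, 8]
Visit 11 → queue [8]
Visit 8 → queue []

7 → 10 → 9 → 5 → 4 → 1 → 0 → 6 → 3 → 2 → 12 → 11 → 8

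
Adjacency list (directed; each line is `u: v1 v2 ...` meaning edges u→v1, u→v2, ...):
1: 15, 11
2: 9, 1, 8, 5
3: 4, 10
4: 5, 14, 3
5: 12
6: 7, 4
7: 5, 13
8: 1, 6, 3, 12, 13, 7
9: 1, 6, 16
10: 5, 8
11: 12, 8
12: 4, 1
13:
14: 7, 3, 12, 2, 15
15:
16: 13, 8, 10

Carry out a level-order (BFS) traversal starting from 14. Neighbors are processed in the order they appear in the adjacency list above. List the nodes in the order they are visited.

Visit 14; enqueue 7, 3, 12, 2, 15 → queue [7, 3, 12, 2, 15]
Visit 7; enqueue 5, 13 → queue [3, 12, 2, 15, 5, 13]
Visit 3; enqueue 4, 10 → queue [12, 2, 15, 5, 13, 4, 10]
Visit 12; enqueue 1 → queue [2, 15, 5, 13, 4, 10, 1]
Visit 2; enqueue 9, 8 → queue [15, 5, 13, 4, 10, 1, 9, 8]
Visit 15 → queue [5, 13, 4, 10, 1, 9, 8]
Visit 5 → queue [13, 4, 10, 1, 9, 8]
Visit 13 → queue [4, 10, 1, 9, 8]
Visit 4 → queue [10, 1, 9, 8]
Visit 10 → queue [1, 9, 8]
Visit 1; enqueue 11 → queue [9, 8, 11]
Visit 9; enqueue 6, 16 → queue [8, 11, 6, 16]
Visit 8 → queue [11, 6, 16]
Visit 11 → queue [6, 16]
Visit 6 → queue [16]
Visit 16 → queue []

14, 7, 3, 12, 2, 15, 5, 13, 4, 10, 1, 9, 8, 11, 6, 16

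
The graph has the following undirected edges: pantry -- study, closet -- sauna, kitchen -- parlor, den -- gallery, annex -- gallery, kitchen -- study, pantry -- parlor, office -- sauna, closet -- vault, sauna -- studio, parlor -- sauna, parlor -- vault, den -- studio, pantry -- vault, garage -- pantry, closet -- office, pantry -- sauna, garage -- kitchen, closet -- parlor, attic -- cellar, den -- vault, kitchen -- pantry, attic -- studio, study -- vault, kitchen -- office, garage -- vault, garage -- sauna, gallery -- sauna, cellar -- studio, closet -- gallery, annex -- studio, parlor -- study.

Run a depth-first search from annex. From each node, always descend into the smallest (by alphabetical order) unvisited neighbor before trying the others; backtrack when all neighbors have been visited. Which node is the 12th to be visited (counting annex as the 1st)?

cellar

Visit annex
annex → gallery
gallery → closet
closet → office
office → kitchen
kitchen → garage
garage → pantry
pantry → parlor
parlor → sauna
sauna → studio
studio → attic
attic → cellar
studio → den
den → vault
vault → study

Visit order: annex, gallery, closet, office, kitchen, garage, pantry, parlor, sauna, studio, attic, cellar, den, vault, study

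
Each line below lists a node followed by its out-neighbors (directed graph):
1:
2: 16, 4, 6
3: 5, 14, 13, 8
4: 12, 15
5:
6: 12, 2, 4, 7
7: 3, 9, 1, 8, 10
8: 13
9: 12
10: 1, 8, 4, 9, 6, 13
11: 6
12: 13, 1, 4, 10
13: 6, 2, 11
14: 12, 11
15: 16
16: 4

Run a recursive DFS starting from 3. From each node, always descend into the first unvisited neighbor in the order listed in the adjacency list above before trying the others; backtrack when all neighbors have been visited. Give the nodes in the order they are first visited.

3 → 5 → 14 → 12 → 13 → 6 → 2 → 16 → 4 → 15 → 7 → 9 → 1 → 8 → 10 → 11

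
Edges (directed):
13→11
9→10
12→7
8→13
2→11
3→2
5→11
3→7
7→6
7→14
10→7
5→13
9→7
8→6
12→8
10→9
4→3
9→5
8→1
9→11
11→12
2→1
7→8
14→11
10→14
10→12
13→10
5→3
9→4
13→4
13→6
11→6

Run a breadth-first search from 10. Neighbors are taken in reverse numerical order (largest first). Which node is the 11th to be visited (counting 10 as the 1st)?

Visit 10; enqueue 14, 12, 9, 7 → queue [14, 12, 9, 7]
Visit 14; enqueue 11 → queue [12, 9, 7, 11]
Visit 12; enqueue 8 → queue [9, 7, 11, 8]
Visit 9; enqueue 5, 4 → queue [7, 11, 8, 5, 4]
Visit 7; enqueue 6 → queue [11, 8, 5, 4, 6]
Visit 11 → queue [8, 5, 4, 6]
Visit 8; enqueue 13, 1 → queue [5, 4, 6, 13, 1]
Visit 5; enqueue 3 → queue [4, 6, 13, 1, 3]
Visit 4 → queue [6, 13, 1, 3]
Visit 6 → queue [13, 1, 3]
Visit 13 → queue [1, 3]
Visit 1 → queue [3]
Visit 3; enqueue 2 → queue [2]
Visit 2 → queue []

Visit order: 10, 14, 12, 9, 7, 11, 8, 5, 4, 6, 13, 1, 3, 2

13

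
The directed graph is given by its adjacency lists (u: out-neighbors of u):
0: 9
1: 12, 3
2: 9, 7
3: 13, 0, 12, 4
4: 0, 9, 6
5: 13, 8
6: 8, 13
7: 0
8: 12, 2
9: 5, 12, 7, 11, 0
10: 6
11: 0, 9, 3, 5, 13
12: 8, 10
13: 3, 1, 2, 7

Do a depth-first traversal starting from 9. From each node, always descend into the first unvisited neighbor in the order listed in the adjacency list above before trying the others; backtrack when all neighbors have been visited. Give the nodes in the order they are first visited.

9, 5, 13, 3, 0, 12, 8, 2, 7, 10, 6, 4, 1, 11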